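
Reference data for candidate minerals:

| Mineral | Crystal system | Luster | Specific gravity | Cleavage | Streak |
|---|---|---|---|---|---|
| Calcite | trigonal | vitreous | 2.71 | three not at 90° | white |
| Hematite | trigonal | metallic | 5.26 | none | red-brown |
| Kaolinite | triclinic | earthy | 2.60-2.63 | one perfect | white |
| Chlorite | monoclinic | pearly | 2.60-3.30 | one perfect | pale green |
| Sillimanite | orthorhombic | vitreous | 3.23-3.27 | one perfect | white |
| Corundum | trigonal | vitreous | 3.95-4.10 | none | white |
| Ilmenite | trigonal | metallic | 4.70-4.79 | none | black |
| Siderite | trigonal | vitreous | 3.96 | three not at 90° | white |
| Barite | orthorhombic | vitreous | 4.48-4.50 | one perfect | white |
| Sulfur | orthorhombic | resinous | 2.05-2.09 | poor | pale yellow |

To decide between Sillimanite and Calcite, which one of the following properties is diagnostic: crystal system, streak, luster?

crystal system

Crystal system: Sillimanite orthorhombic, Calcite trigonal — these differ.
Streak: both white — same for both.
Luster: both vitreous — same for both.
Of the listed properties, crystal system is the one that separates them.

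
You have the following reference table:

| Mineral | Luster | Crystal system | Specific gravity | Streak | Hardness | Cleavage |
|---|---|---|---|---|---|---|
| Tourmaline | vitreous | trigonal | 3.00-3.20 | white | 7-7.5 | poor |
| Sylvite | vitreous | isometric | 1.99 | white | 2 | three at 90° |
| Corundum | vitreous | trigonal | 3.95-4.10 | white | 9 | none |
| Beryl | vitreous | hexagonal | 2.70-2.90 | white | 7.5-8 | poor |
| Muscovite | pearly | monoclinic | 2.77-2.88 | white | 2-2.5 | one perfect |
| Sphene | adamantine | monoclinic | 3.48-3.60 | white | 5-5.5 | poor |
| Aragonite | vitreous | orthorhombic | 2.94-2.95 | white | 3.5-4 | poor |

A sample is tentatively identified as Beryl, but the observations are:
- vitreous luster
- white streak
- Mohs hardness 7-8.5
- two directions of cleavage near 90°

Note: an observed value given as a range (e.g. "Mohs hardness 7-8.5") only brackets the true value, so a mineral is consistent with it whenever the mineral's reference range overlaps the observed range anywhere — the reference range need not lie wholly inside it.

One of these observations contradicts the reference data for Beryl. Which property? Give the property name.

Vitreous luster: Beryl has vitreous luster — within range.
White streak: Beryl has white streak — within range.
Mohs hardness 7-8.5: Beryl has hardness 7.5-8 — within range.
Two directions of cleavage near 90°: Beryl has cleavage poor — does not match.
Everything matches except the cleavage.

cleavage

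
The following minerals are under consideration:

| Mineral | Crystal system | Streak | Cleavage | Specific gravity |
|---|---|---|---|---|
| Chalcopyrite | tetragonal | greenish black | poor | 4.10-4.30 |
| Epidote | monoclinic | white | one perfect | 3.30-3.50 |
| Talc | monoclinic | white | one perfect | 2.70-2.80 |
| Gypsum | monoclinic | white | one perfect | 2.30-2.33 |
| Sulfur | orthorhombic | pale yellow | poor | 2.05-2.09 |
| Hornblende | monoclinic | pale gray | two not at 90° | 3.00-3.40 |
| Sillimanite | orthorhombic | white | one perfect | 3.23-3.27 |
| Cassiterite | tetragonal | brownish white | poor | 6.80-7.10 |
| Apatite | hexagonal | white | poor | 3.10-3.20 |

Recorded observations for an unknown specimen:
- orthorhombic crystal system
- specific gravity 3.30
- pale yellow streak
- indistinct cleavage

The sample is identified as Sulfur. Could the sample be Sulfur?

Inconsistent

Orthorhombic crystal system — consistent with Sulfur (orthorhombic system).
Specific gravity 3.30 — Sulfur has SG 2.05-2.09; a mismatch.
Pale yellow streak — consistent with Sulfur (pale yellow streak).
Indistinct cleavage — consistent with Sulfur (cleavage poor).
Sulfur is excluded by the specific gravity.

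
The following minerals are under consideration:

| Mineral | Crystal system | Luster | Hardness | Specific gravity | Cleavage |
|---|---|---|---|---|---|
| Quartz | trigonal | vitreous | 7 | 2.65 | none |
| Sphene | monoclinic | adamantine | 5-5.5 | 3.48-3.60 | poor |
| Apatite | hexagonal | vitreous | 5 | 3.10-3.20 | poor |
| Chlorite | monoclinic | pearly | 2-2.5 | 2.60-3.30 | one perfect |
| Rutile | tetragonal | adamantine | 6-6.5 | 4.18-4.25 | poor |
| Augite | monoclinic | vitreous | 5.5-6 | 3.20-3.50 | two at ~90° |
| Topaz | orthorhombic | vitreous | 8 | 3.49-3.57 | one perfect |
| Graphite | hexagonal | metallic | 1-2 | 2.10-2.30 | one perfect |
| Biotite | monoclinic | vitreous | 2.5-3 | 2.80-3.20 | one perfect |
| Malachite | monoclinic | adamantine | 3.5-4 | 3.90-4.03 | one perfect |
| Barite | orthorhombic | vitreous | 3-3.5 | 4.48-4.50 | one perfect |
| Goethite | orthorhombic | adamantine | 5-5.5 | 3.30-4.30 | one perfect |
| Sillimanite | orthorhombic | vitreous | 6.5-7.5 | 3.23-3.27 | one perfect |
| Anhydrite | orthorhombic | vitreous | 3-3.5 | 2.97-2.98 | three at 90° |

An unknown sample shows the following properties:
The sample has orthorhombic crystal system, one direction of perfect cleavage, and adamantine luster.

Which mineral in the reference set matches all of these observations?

Goethite

Orthorhombic crystal system: Topaz, Barite, Goethite, Sillimanite, Anhydrite remain.
One direction of perfect cleavage excludes Anhydrite.
Adamantine luster: narrows the field to Goethite.
Goethite is the sole remaining match.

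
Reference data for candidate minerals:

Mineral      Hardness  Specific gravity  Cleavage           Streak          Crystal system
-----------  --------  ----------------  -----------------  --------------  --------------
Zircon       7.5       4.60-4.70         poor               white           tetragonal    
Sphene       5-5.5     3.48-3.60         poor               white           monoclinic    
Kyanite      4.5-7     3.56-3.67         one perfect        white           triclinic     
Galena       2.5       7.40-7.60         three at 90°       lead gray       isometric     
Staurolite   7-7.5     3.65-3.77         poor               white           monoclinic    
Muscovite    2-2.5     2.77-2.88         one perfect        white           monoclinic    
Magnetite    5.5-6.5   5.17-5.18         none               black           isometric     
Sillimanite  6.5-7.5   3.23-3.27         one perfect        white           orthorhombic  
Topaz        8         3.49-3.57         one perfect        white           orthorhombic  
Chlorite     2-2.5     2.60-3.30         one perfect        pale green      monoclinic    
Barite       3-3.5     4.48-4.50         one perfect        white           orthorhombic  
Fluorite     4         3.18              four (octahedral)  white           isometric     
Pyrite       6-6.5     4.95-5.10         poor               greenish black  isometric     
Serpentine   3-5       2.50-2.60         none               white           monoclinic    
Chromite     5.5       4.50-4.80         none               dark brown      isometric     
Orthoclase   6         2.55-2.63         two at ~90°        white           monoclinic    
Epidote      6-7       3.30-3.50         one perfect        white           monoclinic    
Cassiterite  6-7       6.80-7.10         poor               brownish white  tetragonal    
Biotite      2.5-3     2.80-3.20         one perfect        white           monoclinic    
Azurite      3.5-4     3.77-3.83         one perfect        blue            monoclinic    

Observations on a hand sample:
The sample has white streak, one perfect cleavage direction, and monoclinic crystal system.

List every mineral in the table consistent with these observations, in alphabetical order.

Biotite, Epidote, Muscovite

White streak — only Zircon, Sphene, Kyanite, Staurolite, Muscovite, Sillimanite, Topaz, Barite, Fluorite, Serpentine, Orthoclase, Epidote, Biotite remain.
One perfect cleavage direction excludes Zircon, Sphene, Staurolite, Fluorite, Serpentine, Orthoclase.
Monoclinic crystal system — leaves Muscovite, Epidote, Biotite.
The minerals that satisfy all observations are Biotite, Epidote, Muscovite.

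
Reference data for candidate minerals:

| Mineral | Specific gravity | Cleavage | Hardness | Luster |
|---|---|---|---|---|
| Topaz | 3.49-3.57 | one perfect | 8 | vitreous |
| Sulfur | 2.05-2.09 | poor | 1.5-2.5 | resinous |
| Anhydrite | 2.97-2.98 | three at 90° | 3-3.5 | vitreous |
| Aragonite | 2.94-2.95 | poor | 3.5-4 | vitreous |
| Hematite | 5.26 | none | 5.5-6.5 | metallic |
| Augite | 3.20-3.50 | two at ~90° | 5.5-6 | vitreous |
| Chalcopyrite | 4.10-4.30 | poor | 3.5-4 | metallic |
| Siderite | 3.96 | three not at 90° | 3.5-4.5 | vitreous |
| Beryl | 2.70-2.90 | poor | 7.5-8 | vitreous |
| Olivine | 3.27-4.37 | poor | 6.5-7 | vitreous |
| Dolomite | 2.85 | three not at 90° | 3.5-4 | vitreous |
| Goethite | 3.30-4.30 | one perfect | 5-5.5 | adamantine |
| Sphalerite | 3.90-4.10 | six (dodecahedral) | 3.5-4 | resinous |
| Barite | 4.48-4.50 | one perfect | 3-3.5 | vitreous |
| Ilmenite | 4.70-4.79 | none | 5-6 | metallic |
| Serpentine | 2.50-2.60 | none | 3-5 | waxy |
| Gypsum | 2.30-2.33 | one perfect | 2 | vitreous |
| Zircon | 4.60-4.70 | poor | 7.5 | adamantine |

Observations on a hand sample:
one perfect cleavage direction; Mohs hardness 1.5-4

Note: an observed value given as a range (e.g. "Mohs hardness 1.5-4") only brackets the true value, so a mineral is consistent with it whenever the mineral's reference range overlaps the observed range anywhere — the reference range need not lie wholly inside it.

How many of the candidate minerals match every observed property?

One perfect cleavage direction: leaves Topaz, Goethite, Barite, Gypsum.
Mohs hardness 1.5-4 is inconsistent with Topaz, Goethite.
Remaining candidates: Barite, Gypsum.
That is 2 minerals.

2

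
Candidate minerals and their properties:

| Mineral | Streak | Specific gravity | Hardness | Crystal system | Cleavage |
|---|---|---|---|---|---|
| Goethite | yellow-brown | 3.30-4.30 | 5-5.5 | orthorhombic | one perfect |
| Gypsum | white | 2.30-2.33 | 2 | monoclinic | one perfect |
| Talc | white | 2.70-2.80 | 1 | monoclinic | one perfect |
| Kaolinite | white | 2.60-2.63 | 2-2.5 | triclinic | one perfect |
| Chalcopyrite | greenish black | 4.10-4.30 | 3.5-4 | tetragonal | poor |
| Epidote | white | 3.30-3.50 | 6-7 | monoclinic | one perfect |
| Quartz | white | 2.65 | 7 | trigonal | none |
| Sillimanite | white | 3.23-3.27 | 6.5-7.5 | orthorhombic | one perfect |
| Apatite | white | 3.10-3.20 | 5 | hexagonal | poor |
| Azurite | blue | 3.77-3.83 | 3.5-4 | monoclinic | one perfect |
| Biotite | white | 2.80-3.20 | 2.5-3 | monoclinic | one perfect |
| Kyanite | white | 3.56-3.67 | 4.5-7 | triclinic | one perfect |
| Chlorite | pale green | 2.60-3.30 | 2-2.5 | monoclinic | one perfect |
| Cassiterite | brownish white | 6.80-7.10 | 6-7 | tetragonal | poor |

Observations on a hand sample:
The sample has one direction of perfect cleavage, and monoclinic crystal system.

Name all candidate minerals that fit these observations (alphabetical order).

Azurite, Biotite, Chlorite, Epidote, Gypsum, Talc

One direction of perfect cleavage is inconsistent with Chalcopyrite, Quartz, Apatite, Cassiterite.
Monoclinic crystal system eliminates Goethite, Kaolinite, Sillimanite, Kyanite.
Remaining candidates: Azurite, Biotite, Chlorite, Epidote, Gypsum, Talc.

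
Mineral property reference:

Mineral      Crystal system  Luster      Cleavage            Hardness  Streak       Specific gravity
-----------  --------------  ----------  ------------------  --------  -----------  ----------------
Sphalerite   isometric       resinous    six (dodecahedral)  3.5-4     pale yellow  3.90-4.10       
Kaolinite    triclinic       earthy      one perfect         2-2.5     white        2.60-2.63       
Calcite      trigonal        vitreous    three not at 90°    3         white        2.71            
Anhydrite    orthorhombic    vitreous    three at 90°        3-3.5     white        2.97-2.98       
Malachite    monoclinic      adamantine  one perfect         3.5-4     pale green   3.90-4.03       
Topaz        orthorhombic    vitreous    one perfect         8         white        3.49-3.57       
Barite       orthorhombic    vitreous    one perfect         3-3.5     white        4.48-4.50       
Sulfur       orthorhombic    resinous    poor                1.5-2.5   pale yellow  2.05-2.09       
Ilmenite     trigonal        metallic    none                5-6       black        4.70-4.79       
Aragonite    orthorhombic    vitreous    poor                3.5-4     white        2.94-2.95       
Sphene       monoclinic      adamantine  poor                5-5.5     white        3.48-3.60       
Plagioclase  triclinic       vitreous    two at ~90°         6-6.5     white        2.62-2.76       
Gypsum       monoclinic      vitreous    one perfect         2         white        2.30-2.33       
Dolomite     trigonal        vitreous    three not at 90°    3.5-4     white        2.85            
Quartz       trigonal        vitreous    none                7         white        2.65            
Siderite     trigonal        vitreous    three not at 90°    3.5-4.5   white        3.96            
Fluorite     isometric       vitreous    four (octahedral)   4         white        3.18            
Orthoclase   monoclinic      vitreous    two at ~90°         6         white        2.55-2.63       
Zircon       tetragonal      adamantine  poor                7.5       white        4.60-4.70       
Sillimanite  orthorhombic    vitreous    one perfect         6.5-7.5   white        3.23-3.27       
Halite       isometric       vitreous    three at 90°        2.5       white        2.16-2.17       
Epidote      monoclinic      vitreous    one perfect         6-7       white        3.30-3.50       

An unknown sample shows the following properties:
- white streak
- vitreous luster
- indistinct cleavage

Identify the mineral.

Aragonite

White streak rules out Sphalerite, Malachite, Sulfur, Ilmenite.
Vitreous luster excludes Kaolinite, Sphene, Zircon.
Indistinct cleavage: narrows the field to Aragonite.
Aragonite is the sole remaining match.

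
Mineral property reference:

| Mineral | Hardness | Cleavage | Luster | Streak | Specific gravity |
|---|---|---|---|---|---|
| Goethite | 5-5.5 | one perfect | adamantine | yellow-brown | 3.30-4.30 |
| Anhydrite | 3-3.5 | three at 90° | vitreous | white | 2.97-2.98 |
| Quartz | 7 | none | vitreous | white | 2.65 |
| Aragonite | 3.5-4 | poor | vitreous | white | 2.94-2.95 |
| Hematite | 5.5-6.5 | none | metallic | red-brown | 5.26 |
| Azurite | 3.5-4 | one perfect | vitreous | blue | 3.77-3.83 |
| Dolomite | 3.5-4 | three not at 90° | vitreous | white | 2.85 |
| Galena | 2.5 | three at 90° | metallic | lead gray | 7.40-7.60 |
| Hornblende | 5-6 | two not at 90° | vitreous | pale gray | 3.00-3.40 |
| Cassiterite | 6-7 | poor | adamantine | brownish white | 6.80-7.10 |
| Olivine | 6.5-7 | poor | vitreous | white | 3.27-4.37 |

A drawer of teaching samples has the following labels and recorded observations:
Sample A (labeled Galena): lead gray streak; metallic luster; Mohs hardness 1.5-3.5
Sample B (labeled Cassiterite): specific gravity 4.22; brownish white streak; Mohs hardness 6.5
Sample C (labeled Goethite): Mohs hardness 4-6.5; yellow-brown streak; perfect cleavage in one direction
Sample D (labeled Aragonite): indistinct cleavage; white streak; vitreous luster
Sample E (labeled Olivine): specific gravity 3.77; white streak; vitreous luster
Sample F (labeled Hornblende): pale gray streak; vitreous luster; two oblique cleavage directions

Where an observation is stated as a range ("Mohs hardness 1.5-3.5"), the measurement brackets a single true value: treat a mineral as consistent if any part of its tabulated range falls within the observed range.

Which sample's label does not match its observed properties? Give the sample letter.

Sample A: all recorded properties match Galena.
Sample B: specific gravity 4.22 is outside the reference for Cassiterite (SG 6.80-7.10) — mislabeled.
Sample C: all recorded properties match Goethite.
Sample D: all recorded properties match Aragonite.
Sample E: all recorded properties match Olivine.
Sample F: all recorded properties match Hornblende.
Sample B is the mislabeled one.

B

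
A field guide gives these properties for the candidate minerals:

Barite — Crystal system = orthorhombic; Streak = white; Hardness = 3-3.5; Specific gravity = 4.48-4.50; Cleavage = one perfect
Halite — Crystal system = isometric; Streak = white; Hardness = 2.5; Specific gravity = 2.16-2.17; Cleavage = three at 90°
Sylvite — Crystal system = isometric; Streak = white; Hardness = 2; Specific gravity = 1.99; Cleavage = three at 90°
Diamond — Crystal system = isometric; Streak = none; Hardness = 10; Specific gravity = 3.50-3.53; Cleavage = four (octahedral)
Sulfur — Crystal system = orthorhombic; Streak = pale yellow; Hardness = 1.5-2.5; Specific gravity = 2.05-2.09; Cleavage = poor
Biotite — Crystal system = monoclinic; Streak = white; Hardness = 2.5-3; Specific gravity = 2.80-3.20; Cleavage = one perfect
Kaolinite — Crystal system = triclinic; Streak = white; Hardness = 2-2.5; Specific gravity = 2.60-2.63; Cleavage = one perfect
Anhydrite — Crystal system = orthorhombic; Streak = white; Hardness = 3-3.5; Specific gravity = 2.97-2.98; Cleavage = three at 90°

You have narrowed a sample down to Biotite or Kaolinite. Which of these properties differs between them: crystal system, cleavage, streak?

Crystal system: Biotite monoclinic, Kaolinite triclinic — different.
Cleavage: both one perfect — same for both.
Streak: both white — same for both.
Crystal system is the diagnostic property here.

crystal system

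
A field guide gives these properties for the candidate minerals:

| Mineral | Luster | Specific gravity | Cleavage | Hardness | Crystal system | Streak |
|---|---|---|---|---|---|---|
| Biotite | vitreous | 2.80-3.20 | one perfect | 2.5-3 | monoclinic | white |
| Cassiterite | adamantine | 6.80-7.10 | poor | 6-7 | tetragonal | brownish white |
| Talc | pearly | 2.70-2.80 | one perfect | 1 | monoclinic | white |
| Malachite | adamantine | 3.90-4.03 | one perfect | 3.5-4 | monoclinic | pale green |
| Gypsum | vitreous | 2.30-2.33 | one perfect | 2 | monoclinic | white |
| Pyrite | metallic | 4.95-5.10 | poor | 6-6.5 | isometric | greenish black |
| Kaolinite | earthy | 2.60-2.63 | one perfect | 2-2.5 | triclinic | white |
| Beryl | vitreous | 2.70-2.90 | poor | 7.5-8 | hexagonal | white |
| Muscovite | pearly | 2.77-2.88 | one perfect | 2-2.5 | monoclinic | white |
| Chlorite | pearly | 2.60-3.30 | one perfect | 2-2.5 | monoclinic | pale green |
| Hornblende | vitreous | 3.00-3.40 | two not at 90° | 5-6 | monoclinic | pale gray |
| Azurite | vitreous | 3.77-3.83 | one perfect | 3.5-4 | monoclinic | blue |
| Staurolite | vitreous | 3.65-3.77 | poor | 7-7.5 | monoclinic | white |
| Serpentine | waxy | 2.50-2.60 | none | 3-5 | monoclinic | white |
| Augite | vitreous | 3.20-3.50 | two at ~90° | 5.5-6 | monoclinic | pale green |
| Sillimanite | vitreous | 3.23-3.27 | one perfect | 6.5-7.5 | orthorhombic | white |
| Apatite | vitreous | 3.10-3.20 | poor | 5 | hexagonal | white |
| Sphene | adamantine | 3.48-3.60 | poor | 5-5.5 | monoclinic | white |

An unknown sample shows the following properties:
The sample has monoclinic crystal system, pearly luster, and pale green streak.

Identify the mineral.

Chlorite

Monoclinic crystal system is inconsistent with Cassiterite, Pyrite, Kaolinite, Beryl, Sillimanite, Apatite.
Pearly luster: narrows the field to Talc, Muscovite, Chlorite.
Pale green streak: leaves Chlorite.
Chlorite is the sole remaining match.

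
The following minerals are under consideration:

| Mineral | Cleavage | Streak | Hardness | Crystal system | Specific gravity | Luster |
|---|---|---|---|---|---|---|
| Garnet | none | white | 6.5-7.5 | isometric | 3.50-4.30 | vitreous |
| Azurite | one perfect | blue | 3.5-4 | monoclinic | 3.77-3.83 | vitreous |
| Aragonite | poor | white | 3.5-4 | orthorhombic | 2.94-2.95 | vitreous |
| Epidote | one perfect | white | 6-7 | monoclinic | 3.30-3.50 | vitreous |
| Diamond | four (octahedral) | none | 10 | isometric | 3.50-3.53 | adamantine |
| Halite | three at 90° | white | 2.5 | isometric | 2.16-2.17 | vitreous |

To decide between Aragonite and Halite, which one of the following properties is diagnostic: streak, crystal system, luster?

Streak: both white — no difference.
Crystal system: Aragonite orthorhombic, Halite isometric — distinct.
Luster: both vitreous — no difference.
Of the listed properties, crystal system is the one that separates them.

crystal system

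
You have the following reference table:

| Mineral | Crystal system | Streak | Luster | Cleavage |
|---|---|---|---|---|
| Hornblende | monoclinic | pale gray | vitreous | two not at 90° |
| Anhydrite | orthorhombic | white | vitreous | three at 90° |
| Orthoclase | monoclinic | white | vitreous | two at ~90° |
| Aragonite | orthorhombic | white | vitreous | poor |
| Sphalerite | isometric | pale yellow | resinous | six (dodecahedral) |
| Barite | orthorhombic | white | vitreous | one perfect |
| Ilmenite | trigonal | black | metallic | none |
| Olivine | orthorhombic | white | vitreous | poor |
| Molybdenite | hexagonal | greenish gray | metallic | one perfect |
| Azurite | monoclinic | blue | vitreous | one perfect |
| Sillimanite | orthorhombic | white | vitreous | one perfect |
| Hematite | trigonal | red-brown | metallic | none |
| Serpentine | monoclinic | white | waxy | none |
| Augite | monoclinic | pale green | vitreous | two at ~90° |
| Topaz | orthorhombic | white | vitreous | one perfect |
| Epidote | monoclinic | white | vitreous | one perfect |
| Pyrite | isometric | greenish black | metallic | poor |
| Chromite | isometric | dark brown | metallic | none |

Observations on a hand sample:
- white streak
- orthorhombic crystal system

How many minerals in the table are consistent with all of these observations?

White streak — leaves Anhydrite, Orthoclase, Aragonite, Barite, Olivine, Sillimanite, Serpentine, Topaz, Epidote.
Orthorhombic crystal system rules out Orthoclase, Serpentine, Epidote.
Remaining candidates: Anhydrite, Aragonite, Barite, Olivine, Sillimanite, Topaz.
That is 6 minerals.

6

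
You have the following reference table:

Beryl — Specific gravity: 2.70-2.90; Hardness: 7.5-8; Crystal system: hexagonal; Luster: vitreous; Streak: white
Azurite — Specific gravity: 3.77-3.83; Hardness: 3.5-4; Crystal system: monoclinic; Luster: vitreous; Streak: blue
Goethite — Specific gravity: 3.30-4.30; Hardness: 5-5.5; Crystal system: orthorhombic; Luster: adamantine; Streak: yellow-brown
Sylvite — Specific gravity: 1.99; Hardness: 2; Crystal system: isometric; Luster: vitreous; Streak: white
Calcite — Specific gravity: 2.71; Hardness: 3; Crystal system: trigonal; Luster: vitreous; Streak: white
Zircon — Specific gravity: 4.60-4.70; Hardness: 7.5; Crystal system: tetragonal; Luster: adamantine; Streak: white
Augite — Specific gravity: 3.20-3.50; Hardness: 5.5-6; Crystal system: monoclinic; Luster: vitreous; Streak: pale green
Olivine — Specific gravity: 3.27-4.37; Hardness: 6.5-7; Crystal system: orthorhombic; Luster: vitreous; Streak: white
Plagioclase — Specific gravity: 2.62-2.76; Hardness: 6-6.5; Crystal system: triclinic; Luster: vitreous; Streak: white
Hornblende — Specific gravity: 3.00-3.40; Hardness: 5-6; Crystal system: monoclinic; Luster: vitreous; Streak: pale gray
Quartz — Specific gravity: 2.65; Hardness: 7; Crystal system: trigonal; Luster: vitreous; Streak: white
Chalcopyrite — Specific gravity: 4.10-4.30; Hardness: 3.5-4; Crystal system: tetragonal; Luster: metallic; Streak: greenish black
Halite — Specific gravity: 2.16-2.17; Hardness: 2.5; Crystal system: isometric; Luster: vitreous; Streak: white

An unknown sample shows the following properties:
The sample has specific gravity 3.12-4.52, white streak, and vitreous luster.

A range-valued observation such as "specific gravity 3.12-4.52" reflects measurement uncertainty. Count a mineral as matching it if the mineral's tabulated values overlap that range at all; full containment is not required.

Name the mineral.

Specific gravity 3.12-4.52 — Azurite, Goethite, Augite, Olivine, Hornblende, Chalcopyrite remain.
White streak — narrows the field to Olivine.
Vitreous luster — all remaining candidates fit.
Olivine is the sole remaining match.

Olivine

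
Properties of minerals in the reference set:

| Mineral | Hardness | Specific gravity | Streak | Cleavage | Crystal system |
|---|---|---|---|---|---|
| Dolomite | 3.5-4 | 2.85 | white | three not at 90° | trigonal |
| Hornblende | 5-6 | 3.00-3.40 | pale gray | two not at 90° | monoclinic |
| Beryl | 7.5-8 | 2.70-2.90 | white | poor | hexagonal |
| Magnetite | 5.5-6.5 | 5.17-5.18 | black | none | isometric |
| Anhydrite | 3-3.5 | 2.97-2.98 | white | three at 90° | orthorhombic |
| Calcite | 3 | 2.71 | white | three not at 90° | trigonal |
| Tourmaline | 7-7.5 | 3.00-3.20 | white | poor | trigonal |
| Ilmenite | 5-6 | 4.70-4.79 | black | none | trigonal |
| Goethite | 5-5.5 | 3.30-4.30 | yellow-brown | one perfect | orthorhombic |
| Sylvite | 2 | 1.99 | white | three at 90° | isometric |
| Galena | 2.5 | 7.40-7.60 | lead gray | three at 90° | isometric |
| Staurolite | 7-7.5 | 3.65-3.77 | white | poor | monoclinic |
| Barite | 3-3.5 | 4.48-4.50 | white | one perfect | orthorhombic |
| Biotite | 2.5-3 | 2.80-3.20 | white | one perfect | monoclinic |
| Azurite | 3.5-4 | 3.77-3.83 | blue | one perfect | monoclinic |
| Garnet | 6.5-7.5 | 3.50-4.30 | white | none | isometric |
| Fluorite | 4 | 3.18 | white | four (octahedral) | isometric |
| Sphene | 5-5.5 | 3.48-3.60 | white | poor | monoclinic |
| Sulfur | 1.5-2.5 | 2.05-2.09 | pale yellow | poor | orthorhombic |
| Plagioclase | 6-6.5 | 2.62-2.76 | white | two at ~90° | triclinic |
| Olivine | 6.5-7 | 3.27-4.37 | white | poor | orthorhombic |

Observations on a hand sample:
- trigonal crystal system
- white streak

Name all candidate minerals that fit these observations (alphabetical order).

Calcite, Dolomite, Tourmaline

Trigonal crystal system: leaves Dolomite, Calcite, Tourmaline, Ilmenite.
White streak excludes Ilmenite.
Remaining candidates: Calcite, Dolomite, Tourmaline.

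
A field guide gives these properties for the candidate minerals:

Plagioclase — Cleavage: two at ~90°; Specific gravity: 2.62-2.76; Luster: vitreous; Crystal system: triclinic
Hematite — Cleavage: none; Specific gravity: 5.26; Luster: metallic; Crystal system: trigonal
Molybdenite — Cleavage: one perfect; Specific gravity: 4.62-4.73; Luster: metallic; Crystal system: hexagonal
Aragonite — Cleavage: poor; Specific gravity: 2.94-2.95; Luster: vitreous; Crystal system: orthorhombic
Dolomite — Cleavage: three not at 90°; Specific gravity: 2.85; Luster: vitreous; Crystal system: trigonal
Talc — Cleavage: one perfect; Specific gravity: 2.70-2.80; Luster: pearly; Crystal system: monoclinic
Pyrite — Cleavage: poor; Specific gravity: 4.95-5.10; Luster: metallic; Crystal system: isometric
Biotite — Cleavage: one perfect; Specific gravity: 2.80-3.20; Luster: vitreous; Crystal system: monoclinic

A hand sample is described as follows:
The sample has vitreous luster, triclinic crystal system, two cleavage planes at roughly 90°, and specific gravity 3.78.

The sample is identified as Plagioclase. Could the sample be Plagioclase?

No

Vitreous luster — consistent with Plagioclase (vitreous luster).
Triclinic crystal system — consistent with Plagioclase (triclinic system).
Two cleavage planes at roughly 90° — consistent with Plagioclase (cleavage two at ~90°).
Specific gravity 3.78 — Plagioclase has SG 2.62-2.76; a mismatch.
The specific gravity observation rules out Plagioclase.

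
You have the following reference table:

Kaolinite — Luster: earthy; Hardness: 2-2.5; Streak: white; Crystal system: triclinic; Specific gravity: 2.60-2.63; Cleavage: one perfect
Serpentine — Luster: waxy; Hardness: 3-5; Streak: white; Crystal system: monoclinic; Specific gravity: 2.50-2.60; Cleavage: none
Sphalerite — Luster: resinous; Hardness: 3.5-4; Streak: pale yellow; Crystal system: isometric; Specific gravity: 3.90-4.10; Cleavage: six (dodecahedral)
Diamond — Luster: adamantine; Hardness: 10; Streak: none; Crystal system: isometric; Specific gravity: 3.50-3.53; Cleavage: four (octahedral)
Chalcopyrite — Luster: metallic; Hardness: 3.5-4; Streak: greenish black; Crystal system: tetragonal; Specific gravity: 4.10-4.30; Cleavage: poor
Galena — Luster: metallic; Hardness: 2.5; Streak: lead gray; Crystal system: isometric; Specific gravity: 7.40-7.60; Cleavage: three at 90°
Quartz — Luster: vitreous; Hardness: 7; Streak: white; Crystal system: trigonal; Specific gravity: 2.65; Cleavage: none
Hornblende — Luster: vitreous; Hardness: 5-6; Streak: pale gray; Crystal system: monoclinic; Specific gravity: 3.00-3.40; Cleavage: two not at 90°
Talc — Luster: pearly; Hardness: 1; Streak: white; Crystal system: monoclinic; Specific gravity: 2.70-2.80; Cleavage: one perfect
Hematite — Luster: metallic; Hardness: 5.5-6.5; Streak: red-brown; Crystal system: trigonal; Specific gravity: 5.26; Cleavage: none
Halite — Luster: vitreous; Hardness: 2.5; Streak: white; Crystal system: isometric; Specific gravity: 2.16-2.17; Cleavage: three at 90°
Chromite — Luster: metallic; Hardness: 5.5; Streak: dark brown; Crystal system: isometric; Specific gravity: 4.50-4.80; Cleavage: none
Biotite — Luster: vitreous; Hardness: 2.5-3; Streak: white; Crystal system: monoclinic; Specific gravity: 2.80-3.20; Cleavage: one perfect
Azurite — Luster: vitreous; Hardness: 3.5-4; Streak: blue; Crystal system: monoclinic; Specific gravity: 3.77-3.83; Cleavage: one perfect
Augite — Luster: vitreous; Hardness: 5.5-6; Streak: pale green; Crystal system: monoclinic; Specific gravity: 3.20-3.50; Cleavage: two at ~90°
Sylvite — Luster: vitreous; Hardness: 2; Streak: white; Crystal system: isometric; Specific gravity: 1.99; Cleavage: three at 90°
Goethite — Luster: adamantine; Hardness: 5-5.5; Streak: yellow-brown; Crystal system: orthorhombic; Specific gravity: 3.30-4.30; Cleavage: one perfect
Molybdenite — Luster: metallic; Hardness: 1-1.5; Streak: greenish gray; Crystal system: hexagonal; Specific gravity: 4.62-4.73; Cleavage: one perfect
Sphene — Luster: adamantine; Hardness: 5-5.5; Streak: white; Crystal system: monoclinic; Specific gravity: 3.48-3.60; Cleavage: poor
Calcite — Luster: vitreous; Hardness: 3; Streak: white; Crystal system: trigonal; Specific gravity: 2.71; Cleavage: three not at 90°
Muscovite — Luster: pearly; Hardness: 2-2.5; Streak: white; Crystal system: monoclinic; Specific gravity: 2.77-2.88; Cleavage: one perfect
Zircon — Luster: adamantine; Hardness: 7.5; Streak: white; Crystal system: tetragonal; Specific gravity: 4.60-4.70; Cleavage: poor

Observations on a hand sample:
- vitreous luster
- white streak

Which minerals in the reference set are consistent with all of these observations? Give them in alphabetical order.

Vitreous luster — leaves Quartz, Hornblende, Halite, Biotite, Azurite, Augite, Sylvite, Calcite.
White streak eliminates Hornblende, Azurite, Augite.
Remaining candidates: Biotite, Calcite, Halite, Quartz, Sylvite.

Biotite, Calcite, Halite, Quartz, Sylvite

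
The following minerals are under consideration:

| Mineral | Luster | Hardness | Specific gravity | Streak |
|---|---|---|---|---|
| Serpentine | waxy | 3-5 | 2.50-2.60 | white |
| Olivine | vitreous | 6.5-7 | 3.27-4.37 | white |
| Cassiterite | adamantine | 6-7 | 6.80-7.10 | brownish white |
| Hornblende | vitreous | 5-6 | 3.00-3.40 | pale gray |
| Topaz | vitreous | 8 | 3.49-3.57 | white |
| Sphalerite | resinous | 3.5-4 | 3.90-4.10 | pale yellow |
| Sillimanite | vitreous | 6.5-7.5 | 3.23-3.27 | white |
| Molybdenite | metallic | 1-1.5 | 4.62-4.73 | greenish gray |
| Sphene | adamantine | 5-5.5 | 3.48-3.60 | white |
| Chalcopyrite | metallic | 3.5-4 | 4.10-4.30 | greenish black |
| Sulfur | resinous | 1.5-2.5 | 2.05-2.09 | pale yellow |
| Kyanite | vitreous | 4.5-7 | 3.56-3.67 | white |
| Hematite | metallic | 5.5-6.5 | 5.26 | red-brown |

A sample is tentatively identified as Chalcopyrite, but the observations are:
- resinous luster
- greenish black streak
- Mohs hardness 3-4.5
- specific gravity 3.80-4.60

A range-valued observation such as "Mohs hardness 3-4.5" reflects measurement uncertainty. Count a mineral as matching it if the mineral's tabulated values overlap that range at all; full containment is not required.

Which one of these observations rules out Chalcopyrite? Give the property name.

luster

Resinous luster: Chalcopyrite has metallic luster — does not match.
Greenish black streak: Chalcopyrite has greenish black streak — consistent.
Mohs hardness 3-4.5: Chalcopyrite has hardness 3.5-4 — consistent.
Specific gravity 3.80-4.60: Chalcopyrite has SG 4.10-4.30 — consistent.
Only the luster is inconsistent.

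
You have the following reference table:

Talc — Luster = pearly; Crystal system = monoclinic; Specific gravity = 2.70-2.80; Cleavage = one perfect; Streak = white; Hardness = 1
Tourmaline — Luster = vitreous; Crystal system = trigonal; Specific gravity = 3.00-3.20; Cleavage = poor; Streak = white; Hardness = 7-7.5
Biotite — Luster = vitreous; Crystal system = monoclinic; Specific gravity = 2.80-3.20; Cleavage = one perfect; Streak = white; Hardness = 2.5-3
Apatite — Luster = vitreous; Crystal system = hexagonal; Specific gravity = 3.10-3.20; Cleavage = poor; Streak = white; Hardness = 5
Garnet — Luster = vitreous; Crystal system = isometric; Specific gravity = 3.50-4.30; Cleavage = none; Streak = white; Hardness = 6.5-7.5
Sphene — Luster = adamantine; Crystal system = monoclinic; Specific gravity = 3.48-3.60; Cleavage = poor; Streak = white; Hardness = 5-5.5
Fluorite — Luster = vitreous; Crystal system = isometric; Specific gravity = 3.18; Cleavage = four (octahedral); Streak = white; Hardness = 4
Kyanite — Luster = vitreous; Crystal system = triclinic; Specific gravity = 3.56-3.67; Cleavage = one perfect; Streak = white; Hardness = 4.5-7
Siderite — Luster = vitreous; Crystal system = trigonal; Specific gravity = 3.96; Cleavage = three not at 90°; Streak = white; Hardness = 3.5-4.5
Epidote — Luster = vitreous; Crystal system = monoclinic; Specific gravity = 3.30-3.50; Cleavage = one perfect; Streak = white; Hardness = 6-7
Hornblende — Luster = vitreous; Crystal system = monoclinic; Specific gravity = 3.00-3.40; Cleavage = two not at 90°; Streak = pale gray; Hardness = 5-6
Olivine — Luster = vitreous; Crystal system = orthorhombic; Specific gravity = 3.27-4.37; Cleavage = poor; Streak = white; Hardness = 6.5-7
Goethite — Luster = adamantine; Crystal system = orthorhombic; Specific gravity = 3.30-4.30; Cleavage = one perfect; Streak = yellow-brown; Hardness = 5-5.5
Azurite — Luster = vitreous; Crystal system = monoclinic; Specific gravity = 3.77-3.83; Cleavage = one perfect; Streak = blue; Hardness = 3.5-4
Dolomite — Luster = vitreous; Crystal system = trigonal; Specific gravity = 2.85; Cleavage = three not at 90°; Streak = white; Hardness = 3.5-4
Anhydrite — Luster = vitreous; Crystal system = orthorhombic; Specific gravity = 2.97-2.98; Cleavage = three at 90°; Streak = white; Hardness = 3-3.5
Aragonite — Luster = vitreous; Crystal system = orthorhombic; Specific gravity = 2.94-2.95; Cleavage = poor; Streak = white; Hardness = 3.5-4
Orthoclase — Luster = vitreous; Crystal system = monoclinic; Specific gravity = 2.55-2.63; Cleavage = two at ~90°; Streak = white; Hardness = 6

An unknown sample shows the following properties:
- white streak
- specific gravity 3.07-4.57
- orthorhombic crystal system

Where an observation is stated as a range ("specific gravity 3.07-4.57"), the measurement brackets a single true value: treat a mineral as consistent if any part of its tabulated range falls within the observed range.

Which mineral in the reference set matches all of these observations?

Olivine

White streak rules out Hornblende, Goethite, Azurite.
Specific gravity 3.07-4.57 is inconsistent with Talc, Dolomite, Anhydrite, Aragonite, Orthoclase.
Orthorhombic crystal system: only Olivine remains.
Olivine is the sole remaining match.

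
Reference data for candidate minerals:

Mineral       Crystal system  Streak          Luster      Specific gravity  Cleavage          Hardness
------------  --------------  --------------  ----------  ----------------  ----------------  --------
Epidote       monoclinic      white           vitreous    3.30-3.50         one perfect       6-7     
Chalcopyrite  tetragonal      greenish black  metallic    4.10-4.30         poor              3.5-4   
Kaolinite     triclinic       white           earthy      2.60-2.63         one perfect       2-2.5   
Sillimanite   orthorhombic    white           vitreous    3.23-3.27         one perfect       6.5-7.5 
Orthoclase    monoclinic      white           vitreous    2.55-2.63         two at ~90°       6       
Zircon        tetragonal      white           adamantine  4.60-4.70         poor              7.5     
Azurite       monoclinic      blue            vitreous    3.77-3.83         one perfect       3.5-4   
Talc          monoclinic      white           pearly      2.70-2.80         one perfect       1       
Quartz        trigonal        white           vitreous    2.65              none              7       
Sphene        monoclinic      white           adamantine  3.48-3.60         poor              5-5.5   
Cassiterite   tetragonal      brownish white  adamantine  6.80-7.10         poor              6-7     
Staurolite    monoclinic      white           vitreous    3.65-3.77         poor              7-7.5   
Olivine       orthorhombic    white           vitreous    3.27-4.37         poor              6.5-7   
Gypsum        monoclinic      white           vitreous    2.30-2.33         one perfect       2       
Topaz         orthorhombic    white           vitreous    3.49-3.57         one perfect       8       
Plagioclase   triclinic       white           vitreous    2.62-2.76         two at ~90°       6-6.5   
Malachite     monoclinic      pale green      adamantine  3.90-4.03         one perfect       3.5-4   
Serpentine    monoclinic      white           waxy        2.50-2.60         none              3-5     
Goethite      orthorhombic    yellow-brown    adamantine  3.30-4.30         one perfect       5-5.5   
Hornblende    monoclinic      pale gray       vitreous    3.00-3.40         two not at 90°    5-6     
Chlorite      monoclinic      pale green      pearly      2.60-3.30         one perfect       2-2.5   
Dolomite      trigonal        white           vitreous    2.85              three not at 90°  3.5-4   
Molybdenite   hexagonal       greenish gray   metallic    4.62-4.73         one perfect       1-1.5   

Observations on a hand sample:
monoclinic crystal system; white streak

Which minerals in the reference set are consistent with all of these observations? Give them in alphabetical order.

Epidote, Gypsum, Orthoclase, Serpentine, Sphene, Staurolite, Talc

Monoclinic crystal system — narrows the field to Epidote, Orthoclase, Azurite, Talc, Sphene, Staurolite, Gypsum, Malachite, Serpentine, Hornblende, Chlorite.
White streak excludes Azurite, Malachite, Hornblende, Chlorite.
The minerals that satisfy all observations are Epidote, Gypsum, Orthoclase, Serpentine, Sphene, Staurolite, Talc.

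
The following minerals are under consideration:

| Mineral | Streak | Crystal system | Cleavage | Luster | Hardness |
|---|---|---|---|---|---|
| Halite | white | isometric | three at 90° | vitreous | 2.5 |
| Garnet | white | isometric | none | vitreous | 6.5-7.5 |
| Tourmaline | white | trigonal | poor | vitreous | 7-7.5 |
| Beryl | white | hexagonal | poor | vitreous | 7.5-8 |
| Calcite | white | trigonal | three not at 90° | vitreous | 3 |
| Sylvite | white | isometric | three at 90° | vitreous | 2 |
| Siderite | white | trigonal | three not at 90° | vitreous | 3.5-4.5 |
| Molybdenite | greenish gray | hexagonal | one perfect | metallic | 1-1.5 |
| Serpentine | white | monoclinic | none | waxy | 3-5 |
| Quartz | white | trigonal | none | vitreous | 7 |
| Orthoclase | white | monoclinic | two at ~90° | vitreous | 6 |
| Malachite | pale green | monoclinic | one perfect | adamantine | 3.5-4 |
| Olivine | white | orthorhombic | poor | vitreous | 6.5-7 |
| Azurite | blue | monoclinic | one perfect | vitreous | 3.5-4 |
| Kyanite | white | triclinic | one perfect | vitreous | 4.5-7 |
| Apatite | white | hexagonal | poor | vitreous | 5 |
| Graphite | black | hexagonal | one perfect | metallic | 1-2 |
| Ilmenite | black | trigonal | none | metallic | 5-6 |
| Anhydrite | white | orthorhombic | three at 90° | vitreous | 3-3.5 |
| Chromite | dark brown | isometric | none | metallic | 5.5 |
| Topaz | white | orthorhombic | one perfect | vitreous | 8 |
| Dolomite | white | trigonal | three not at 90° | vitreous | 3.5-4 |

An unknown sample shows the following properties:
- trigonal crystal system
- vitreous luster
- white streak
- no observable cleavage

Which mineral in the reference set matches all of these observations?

Quartz

Trigonal crystal system — Tourmaline, Calcite, Siderite, Quartz, Ilmenite, Dolomite remain.
Vitreous luster eliminates Ilmenite.
White streak — consistent with all remaining minerals.
No observable cleavage — narrows the field to Quartz.
The only mineral consistent with every observation is Quartz.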